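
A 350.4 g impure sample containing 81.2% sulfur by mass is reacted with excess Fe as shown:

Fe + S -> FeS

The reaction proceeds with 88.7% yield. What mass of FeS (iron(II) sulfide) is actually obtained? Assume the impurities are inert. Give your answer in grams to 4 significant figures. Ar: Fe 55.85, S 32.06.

692.0 g

Pure S available = 350.4 g × 0.812 = 284.52 g.
M(S) = 32.06 g/mol.
M(FeS) = 55.85 + 32.06 = 87.91 g/mol.
n(S) = 284.52 g / 32.06 g/mol = 8.8748 mol.
From the equation the S:FeS mole ratio is 1:1, so n(FeS) = 8.8748 × 1/1 = 8.8748 mol.
Mass of FeS = 8.8748 mol × 87.91 g/mol = 780.18 g.
Actual mass collected = 780.18 g × 0.887 = 692.02 g.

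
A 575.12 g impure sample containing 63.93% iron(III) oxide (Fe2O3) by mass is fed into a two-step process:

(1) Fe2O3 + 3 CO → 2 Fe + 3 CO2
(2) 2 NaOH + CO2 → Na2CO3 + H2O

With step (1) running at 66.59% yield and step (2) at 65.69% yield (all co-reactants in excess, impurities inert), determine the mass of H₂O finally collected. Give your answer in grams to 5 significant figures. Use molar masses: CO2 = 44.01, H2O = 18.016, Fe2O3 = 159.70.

Pure Fe2O3 = 575.12 × 0.6393 = 367.674 g.
n(Fe2O3) = 367.674 / 159.70 = 2.30228 mol.
Step 1 (Fe2O3:CO2 = 1:3): theoretical n(CO2) = 6.90684 mol; at 66.59% yield, n(CO2) = 4.59927 mol.
Step 2 (CO2:H2O = 1:1): theoretical n(H2O) = 4.59927 mol, so theoretical mass = 4.59927 × 18.016 = 82.8604 g.
At 65.69% yield, actual mass of H2O = 82.8604 × 0.6569 = 54.4310 g.

54.431 g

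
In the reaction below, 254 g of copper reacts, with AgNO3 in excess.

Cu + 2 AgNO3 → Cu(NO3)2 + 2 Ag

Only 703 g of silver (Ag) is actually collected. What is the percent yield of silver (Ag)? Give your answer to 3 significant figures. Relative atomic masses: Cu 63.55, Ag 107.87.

81.5 %

M(Cu) = 63.55 g/mol.
M(Ag) = 107.87 g/mol.
n(Cu) = 254.0 g / 63.55 g/mol = 3.997 mol.
From the equation the Cu:Ag mole ratio is 1:2, so n(Ag) = 3.997 × 2/1 = 7.994 mol.
Mass of Ag = 7.994 mol × 107.87 g/mol = 862.3 g.
This is the theoretical yield. Percent yield = 703 g / 862.3 g × 100% = 81.53%.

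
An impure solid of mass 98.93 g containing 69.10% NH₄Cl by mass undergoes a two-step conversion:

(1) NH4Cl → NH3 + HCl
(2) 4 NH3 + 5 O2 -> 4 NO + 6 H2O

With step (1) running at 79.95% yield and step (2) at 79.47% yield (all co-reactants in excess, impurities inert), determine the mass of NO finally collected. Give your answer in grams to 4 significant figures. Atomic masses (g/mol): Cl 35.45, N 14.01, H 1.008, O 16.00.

Pure NH4Cl = 98.93 × 0.6910 = 68.361 g.
M(NH4Cl) = 14.01 + 4(1.008) + 35.45 = 53.492 g/mol.
M(NO) = 14.01 + 16.00 = 30.01 g/mol.
n(NH4Cl) = 68.361 / 53.492 = 1.2780 mol.
Step 1 (NH4Cl:NH3 = 1:1): theoretical n(NH3) = 1.2780 mol; at 79.95% yield, n(NH3) = 1.0217 mol.
Step 2 (NH3:NO = 4:4): theoretical n(NO) = 1.0217 mol, so theoretical mass = 1.0217 × 30.01 = 30.662 g.
At 79.47% yield, actual mass of NO = 30.662 × 0.7947 = 24.367 g.

24.37 g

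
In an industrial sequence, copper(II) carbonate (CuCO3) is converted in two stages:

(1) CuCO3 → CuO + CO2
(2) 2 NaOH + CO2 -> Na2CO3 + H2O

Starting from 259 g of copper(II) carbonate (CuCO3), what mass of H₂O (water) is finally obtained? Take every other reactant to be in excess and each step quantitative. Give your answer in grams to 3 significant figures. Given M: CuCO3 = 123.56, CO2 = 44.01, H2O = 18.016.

37.8 g

n(CuCO3) = 259.0 / 123.56 = 2.096 mol.
Step 1 gives a 1:1 ratio of CuCO3 to CO2, so n(CO2) = 2.096 mol.
In step 2 the CO2:H2O ratio is 1:1, so n(H2O) = 2.096 mol.
Mass of H2O = 2.096 × 18.016 = 37.76 g.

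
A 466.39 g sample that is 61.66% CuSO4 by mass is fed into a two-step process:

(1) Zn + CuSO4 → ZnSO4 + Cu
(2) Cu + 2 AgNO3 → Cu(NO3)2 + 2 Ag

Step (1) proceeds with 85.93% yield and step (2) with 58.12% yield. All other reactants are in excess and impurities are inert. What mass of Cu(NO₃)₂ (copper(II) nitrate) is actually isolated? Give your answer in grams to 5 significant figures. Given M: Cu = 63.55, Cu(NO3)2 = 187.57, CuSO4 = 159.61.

Pure CuSO4 = 466.39 × 0.6166 = 287.576 g.
n(CuSO4) = 287.576 / 159.61 = 1.80174 mol.
Step 1 (CuSO4:Cu = 1:1): theoretical n(Cu) = 1.80174 mol; at 85.93% yield, n(Cu) = 1.54824 mol.
Step 2 (Cu:Cu(NO3)2 = 1:1): theoretical n(Cu(NO3)2) = 1.54824 mol, so theoretical mass = 1.54824 × 187.57 = 290.403 g.
At 58.12% yield, actual mass of Cu(NO3)2 = 290.403 × 0.5812 = 168.782 g.

168.78 g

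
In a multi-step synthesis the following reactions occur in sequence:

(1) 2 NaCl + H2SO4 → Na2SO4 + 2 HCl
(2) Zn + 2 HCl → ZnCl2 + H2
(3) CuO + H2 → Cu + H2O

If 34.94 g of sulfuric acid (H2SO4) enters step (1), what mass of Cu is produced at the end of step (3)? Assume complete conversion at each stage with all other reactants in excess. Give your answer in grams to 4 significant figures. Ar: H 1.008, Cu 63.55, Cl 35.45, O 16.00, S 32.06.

22.64 g

M(H2SO4) = 2(1.008) + 32.06 + 4(16.00) = 98.076 g/mol.
M(Cu) = 63.55 g/mol.
n(H2SO4) = 34.94 / 98.076 = 0.35625 mol.
Reaction (1): H2SO4→HCl ratio 1:2 ⇒ n(HCl) = 0.71251 mol.
Reaction (2): HCl→H2 ratio 2:1 ⇒ n(H2) = 0.35625 mol.
Reaction (3): H2→Cu ratio 1:1 ⇒ n(Cu) = 0.35625 mol.
Mass of Cu = 0.35625 × 63.55 = 22.640 g.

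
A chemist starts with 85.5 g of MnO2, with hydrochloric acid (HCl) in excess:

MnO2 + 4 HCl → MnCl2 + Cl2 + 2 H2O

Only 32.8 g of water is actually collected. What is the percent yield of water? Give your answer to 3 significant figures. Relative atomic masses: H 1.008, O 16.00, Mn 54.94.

92.6 %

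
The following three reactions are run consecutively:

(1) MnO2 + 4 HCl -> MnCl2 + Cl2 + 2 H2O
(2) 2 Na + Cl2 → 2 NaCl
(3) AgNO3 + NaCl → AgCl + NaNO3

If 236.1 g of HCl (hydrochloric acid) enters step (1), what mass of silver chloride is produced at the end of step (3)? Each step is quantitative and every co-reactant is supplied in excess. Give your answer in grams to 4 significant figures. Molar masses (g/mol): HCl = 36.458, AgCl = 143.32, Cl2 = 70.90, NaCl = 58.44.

464.1 g

n(HCl) = 236.1 / 36.458 = 6.4759 mol.
Reaction (1): HCl→Cl2 ratio 4:1 ⇒ n(Cl2) = 1.6190 mol.
Reaction (2): Cl2→NaCl ratio 1:2 ⇒ n(NaCl) = 3.2380 mol.
Reaction (3): NaCl→AgCl ratio 1:1 ⇒ n(AgCl) = 3.2380 mol.
Mass of AgCl = 3.2380 × 143.32 = 464.07 g.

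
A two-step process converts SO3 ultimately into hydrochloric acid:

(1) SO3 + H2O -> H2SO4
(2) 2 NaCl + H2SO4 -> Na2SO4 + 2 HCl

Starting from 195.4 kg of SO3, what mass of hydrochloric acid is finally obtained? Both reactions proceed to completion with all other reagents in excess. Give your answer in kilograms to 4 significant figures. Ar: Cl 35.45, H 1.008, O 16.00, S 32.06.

178.0 kg

M(SO3) = 32.06 + 3(16.00) = 80.06 g/mol.
M(HCl) = 1.008 + 35.45 = 36.458 g/mol.
195.4 kg = 195400 g.
n(SO3) = 195400 / 80.06 = 2440.7 mol.
Step 1 gives a 1:1 ratio of SO3 to H2SO4, so n(H2SO4) = 2440.7 mol.
In step 2 the H2SO4:HCl ratio is 1:2, so n(HCl) = 4881.3 mol.
Mass of HCl = 4881.3 × 36.458 = 177960 g = 178.0 kg.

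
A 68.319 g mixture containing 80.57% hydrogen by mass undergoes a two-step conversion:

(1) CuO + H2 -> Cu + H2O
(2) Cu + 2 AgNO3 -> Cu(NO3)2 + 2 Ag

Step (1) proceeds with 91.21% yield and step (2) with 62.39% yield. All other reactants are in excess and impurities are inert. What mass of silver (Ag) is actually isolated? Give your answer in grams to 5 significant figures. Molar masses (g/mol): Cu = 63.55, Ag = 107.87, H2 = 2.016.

3352.1 g

Pure H2 = 68.319 × 0.8057 = 55.0446 g.
n(H2) = 55.0446 / 2.016 = 27.3039 mol.
Step 1 (H2:Cu = 1:1): theoretical n(Cu) = 27.3039 mol; at 91.21% yield, n(Cu) = 24.9039 mol.
Step 2 (Cu:Ag = 1:2): theoretical n(Ag) = 49.8077 mol, so theoretical mass = 49.8077 × 107.87 = 5372.76 g.
At 62.39% yield, actual mass of Ag = 5372.76 × 0.6239 = 3352.07 g.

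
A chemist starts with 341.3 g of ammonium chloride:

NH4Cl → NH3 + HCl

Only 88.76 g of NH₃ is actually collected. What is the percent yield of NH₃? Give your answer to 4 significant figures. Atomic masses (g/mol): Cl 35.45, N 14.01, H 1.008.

81.67 %

M(NH4Cl) = 14.01 + 4(1.008) + 35.45 = 53.492 g/mol.
M(NH3) = 14.01 + 3(1.008) = 17.034 g/mol.
n(NH4Cl) = 341.30 g / 53.492 g/mol = 6.3804 mol.
From the equation the NH4Cl:NH3 mole ratio is 1:1, so n(NH3) = 6.3804 × 1/1 = 6.3804 mol.
Mass of NH3 = 6.3804 mol × 17.034 g/mol = 108.68 g.
This is the theoretical yield. Percent yield = 88.76 g / 108.68 g × 100% = 81.668%.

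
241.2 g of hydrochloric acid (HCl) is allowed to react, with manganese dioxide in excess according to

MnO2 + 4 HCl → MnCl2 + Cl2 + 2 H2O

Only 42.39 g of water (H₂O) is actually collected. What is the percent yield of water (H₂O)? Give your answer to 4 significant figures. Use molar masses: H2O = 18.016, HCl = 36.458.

71.13 %

n(HCl) = 241.20 g / 36.458 g/mol = 6.6158 mol.
From the equation the HCl:H2O mole ratio is 4:2, so n(H2O) = 6.6158 × 2/4 = 3.3079 mol.
Mass of H2O = 3.3079 mol × 18.016 g/mol = 59.595 g.
This is the theoretical yield. Percent yield = 42.39 g / 59.595 g × 100% = 71.130%.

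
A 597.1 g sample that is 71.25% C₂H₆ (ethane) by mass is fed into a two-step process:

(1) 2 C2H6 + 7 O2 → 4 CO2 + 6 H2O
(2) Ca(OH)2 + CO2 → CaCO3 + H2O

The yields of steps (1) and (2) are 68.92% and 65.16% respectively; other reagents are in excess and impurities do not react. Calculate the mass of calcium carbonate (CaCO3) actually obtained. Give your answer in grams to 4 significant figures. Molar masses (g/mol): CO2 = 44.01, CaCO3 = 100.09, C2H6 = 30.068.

Pure C2H6 = 597.1 × 0.7125 = 425.43 g.
n(C2H6) = 425.43 / 30.068 = 14.149 mol.
Step 1 (C2H6:CO2 = 2:4): theoretical n(CO2) = 28.298 mol; at 68.92% yield, n(CO2) = 19.503 mol.
Step 2 (CO2:CaCO3 = 1:1): theoretical n(CaCO3) = 19.503 mol, so theoretical mass = 19.503 × 100.09 = 1952.1 g.
At 65.16% yield, actual mass of CaCO3 = 1952.1 × 0.6516 = 1272.0 g.

1272 g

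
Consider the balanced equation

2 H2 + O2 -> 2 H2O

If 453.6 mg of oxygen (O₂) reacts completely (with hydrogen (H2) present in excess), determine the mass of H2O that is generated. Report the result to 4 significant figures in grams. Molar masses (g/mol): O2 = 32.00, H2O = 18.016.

0.5108 g

Convert: 453.6 mg = 0.45360 g.
n(O2) = 0.45360 g / 32.00 g/mol = 0.014175 mol.
From the equation the O2:H2O mole ratio is 1:2, so n(H2O) = 0.014175 × 2/1 = 0.028350 mol.
Mass of H2O = 0.028350 mol × 18.016 g/mol = 0.51075 g.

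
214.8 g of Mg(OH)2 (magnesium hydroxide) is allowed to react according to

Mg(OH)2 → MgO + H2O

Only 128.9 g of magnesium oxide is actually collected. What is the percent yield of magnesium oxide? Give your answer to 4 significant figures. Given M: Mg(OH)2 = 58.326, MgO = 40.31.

86.83 %

n(Mg(OH)2) = 214.80 g / 58.326 g/mol = 3.6827 mol.
From the equation the Mg(OH)2:MgO mole ratio is 1:1, so n(MgO) = 3.6827 × 1/1 = 3.6827 mol.
Mass of MgO = 3.6827 mol × 40.31 g/mol = 148.45 g.
This is the theoretical yield. Percent yield = 128.9 g / 148.45 g × 100% = 86.830%.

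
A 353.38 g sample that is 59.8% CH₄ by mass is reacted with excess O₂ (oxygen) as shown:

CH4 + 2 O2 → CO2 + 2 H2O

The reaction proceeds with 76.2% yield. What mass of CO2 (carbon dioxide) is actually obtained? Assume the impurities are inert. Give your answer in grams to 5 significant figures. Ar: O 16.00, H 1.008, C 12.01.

441.76 g

Pure CH4 available = 353.38 g × 0.598 = 211.321 g.
M(CH4) = 12.01 + 4(1.008) = 16.042 g/mol.
M(CO2) = 12.01 + 2(16.00) = 44.01 g/mol.
n(CH4) = 211.321 g / 16.042 g/mol = 13.1730 mol.
From the equation the CH4:CO2 mole ratio is 1:1, so n(CO2) = 13.1730 × 1/1 = 13.1730 mol.
Mass of CO2 = 13.1730 mol × 44.01 g/mol = 579.744 g.
Actual mass collected = 579.744 g × 0.762 = 441.765 g.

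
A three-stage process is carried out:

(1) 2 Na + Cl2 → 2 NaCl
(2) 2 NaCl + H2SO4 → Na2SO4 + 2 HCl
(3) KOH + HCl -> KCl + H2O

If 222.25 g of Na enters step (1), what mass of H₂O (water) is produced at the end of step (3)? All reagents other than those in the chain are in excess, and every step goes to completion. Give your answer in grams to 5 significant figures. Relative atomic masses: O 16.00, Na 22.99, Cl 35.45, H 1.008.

M(Na) = 22.99 g/mol.
M(H2O) = 2(1.008) + 16.00 = 18.016 g/mol.
n(Na) = 222.25 / 22.99 = 9.66725 mol.
Reaction (1): Na→NaCl ratio 2:2 ⇒ n(NaCl) = 9.66725 mol.
Reaction (2): NaCl→HCl ratio 2:2 ⇒ n(HCl) = 9.66725 mol.
Reaction (3): HCl→H2O ratio 1:1 ⇒ n(H2O) = 9.66725 mol.
Mass of H2O = 9.66725 × 18.016 = 174.165 g.

174.17 g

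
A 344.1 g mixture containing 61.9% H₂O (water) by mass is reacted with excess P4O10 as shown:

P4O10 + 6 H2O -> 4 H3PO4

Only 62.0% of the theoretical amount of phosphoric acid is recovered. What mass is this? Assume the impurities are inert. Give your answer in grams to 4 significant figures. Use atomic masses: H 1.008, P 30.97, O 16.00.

Pure H2O available = 344.1 g × 0.619 = 213.00 g.
M(H2O) = 2(1.008) + 16.00 = 18.016 g/mol.
M(H3PO4) = 3(1.008) + 30.97 + 4(16.00) = 97.994 g/mol.
n(H2O) = 213.00 g / 18.016 g/mol = 11.823 mol.
From the equation the H2O:H3PO4 mole ratio is 6:4, so n(H3PO4) = 11.823 × 4/6 = 7.8818 mol.
Mass of H3PO4 = 7.8818 mol × 97.994 g/mol = 772.37 g.
Actual mass collected = 772.37 g × 0.620 = 478.87 g.

478.9 g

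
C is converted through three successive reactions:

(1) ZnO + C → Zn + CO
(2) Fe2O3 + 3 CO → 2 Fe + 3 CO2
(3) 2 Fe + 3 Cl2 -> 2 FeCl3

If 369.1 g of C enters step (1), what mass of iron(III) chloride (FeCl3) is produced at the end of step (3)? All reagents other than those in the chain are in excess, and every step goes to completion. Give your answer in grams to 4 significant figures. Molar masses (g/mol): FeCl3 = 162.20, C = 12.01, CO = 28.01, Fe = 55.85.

3323 g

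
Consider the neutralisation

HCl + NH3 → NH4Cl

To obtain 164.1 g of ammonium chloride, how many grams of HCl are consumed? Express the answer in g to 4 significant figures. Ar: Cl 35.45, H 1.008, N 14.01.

111.8 g

M(NH4Cl) = 14.01 + 4(1.008) + 35.45 = 53.492 g/mol.
M(HCl) = 1.008 + 35.45 = 36.458 g/mol.
n(NH4Cl) = 164.10 g / 53.492 g/mol = 3.0677 mol.
From the equation the NH4Cl:HCl mole ratio is 1:1, so n(HCl) = 3.0677 × 1/1 = 3.0677 mol.
Mass of HCl = 3.0677 mol × 36.458 g/mol = 111.84 g.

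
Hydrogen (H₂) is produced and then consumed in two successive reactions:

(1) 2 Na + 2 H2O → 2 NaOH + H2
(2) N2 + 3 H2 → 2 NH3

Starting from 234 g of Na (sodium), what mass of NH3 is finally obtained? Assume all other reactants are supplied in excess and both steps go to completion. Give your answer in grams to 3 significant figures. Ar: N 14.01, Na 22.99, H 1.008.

57.8 g

M(Na) = 22.99 g/mol.
M(NH3) = 14.01 + 3(1.008) = 17.034 g/mol.
n(Na) = 234.0 / 22.99 = 10.18 mol.
Step 1 gives a 2:1 ratio of Na to H2, so n(H2) = 5.089 mol.
In step 2 the H2:NH3 ratio is 3:2, so n(NH3) = 3.393 mol.
Mass of NH3 = 3.393 × 17.034 = 57.79 g.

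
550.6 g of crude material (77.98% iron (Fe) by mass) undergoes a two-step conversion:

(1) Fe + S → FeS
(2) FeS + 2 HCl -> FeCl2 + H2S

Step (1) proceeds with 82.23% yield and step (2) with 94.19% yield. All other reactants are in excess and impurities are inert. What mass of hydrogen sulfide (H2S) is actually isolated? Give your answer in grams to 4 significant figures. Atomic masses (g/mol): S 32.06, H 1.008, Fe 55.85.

202.9 g

Pure Fe = 550.6 × 0.7798 = 429.36 g.
M(Fe) = 55.85 g/mol.
M(H2S) = 2(1.008) + 32.06 = 34.076 g/mol.
n(Fe) = 429.36 / 55.85 = 7.6877 mol.
Step 1 (Fe:FeS = 1:1): theoretical n(FeS) = 7.6877 mol; at 82.23% yield, n(FeS) = 6.3216 mol.
Step 2 (FeS:H2S = 1:1): theoretical n(H2S) = 6.3216 mol, so theoretical mass = 6.3216 × 34.076 = 215.41 g.
At 94.19% yield, actual mass of H2S = 215.41 × 0.9419 = 202.90 g.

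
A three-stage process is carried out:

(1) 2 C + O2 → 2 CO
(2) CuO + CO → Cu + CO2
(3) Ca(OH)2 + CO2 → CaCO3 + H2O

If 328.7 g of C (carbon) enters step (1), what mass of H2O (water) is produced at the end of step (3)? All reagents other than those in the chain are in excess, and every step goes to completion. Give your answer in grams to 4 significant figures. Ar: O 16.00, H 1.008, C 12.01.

493.1 g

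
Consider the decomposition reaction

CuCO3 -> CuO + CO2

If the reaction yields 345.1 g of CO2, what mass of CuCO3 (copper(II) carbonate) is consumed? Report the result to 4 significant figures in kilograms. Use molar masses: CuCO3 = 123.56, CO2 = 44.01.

n(CO2) = 345.10 g / 44.01 g/mol = 7.8414 mol.
From the equation the CO2:CuCO3 mole ratio is 1:1, so n(CuCO3) = 7.8414 × 1/1 = 7.8414 mol.
Mass of CuCO3 = 7.8414 mol × 123.56 g/mol = 968.88 g.
Converting to kg: 968.88 g = 0.9689 kg.

0.9689 kg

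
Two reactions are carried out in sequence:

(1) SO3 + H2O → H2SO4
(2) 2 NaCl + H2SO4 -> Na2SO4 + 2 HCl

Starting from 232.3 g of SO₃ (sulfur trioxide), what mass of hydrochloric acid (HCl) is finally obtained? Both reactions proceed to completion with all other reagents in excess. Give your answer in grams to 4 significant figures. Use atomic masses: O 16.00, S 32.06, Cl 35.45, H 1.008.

211.6 g

M(SO3) = 32.06 + 3(16.00) = 80.06 g/mol.
M(HCl) = 1.008 + 35.45 = 36.458 g/mol.
n(SO3) = 232.30 / 80.06 = 2.9016 mol.
Step 1 gives a 1:1 ratio of SO3 to H2SO4, so n(H2SO4) = 2.9016 mol.
In step 2 the H2SO4:HCl ratio is 1:2, so n(HCl) = 5.8031 mol.
Mass of HCl = 5.8031 × 36.458 = 211.57 g.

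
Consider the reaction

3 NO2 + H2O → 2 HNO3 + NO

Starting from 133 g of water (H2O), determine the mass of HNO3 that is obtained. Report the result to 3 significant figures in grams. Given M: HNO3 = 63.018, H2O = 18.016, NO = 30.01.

n(H2O) = 133.0 g / 18.016 g/mol = 7.382 mol.
From the equation the H2O:HNO3 mole ratio is 1:2, so n(HNO3) = 7.382 × 2/1 = 14.76 mol.
Mass of HNO3 = 14.76 mol × 63.018 g/mol = 930.4 g.

930 g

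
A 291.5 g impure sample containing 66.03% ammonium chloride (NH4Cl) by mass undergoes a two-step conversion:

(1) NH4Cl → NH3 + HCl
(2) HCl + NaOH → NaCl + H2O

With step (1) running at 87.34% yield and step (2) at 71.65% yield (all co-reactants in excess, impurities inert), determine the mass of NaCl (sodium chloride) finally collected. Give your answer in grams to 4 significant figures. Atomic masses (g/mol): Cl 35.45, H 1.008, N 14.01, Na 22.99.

Pure NH4Cl = 291.5 × 0.6603 = 192.48 g.
M(NH4Cl) = 14.01 + 4(1.008) + 35.45 = 53.492 g/mol.
M(NaCl) = 22.99 + 35.45 = 58.44 g/mol.
n(NH4Cl) = 192.48 / 53.492 = 3.5982 mol.
Step 1 (NH4Cl:HCl = 1:1): theoretical n(HCl) = 3.5982 mol; at 87.34% yield, n(HCl) = 3.1427 mol.
Step 2 (HCl:NaCl = 1:1): theoretical n(NaCl) = 3.1427 mol, so theoretical mass = 3.1427 × 58.44 = 183.66 g.
At 71.65% yield, actual mass of NaCl = 183.66 × 0.7165 = 131.59 g.

131.6 g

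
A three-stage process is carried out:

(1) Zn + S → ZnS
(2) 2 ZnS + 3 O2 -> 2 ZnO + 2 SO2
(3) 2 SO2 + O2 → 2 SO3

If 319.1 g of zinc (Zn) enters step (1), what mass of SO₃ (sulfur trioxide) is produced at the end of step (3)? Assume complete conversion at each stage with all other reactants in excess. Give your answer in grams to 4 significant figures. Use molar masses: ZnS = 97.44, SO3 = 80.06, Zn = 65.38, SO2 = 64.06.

n(Zn) = 319.1 / 65.38 = 4.8807 mol.
Reaction (1): Zn→ZnS ratio 1:1 ⇒ n(ZnS) = 4.8807 mol.
Reaction (2): ZnS→SO2 ratio 2:2 ⇒ n(SO2) = 4.8807 mol.
Reaction (3): SO2→SO3 ratio 2:2 ⇒ n(SO3) = 4.8807 mol.
Mass of SO3 = 4.8807 × 80.06 = 390.75 g.

390.7 g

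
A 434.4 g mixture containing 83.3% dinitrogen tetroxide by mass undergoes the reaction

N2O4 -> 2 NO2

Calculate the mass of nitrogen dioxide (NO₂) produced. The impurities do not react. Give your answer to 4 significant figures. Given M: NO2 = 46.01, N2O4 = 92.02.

361.9 g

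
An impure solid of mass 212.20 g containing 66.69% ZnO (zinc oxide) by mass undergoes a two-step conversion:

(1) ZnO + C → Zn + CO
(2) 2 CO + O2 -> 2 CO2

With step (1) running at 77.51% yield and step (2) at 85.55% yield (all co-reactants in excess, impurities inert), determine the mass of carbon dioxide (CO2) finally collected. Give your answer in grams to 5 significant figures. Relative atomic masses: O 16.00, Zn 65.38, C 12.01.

Pure ZnO = 212.20 × 0.6669 = 141.516 g.
M(ZnO) = 65.38 + 16.00 = 81.38 g/mol.
M(CO2) = 12.01 + 2(16.00) = 44.01 g/mol.
n(ZnO) = 141.516 / 81.38 = 1.73896 mol.
Step 1 (ZnO:CO = 1:1): theoretical n(CO) = 1.73896 mol; at 77.51% yield, n(CO) = 1.34786 mol.
Step 2 (CO:CO2 = 2:2): theoretical n(CO2) = 1.34786 mol, so theoretical mass = 1.34786 × 44.01 = 59.3195 g.
At 85.55% yield, actual mass of CO2 = 59.3195 × 0.8555 = 50.7478 g.

50.748 g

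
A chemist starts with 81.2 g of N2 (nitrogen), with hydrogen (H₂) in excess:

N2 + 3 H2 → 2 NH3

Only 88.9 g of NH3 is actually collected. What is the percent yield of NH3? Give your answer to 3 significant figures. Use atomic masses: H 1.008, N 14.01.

M(N2) = 2(14.01) = 28.02 g/mol.
M(NH3) = 14.01 + 3(1.008) = 17.034 g/mol.
n(N2) = 81.20 g / 28.02 g/mol = 2.898 mol.
From the equation the N2:NH3 mole ratio is 1:2, so n(NH3) = 2.898 × 2/1 = 5.796 mol.
Mass of NH3 = 5.796 mol × 17.034 g/mol = 98.73 g.
This is the theoretical yield. Percent yield = 88.9 g / 98.73 g × 100% = 90.05%.

90.0 %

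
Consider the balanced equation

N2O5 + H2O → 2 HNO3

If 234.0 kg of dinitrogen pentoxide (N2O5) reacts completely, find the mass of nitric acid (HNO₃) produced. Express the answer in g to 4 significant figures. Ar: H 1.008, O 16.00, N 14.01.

273000 g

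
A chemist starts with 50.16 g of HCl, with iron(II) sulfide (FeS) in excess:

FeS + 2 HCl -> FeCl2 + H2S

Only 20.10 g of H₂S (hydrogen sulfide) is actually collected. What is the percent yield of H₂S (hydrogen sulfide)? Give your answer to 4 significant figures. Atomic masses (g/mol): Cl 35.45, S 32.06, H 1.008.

85.75 %

M(HCl) = 1.008 + 35.45 = 36.458 g/mol.
M(H2S) = 2(1.008) + 32.06 = 34.076 g/mol.
n(HCl) = 50.160 g / 36.458 g/mol = 1.3758 mol.
From the equation the HCl:H2S mole ratio is 2:1, so n(H2S) = 1.3758 × 1/2 = 0.68791 mol.
Mass of H2S = 0.68791 mol × 34.076 g/mol = 23.441 g.
This is the theoretical yield. Percent yield = 20.10 g / 23.441 g × 100% = 85.746%.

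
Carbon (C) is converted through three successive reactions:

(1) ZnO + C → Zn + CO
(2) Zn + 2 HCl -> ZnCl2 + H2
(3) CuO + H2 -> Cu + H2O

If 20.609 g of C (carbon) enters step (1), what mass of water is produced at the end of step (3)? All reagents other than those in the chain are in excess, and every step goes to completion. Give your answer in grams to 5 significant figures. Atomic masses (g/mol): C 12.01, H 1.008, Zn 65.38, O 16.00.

M(C) = 12.01 g/mol.
M(H2O) = 2(1.008) + 16.00 = 18.016 g/mol.
n(C) = 20.609 / 12.01 = 1.71599 mol.
Reaction (1): C→Zn ratio 1:1 ⇒ n(Zn) = 1.71599 mol.
Reaction (2): Zn→H2 ratio 1:1 ⇒ n(H2) = 1.71599 mol.
Reaction (3): H2→H2O ratio 1:1 ⇒ n(H2O) = 1.71599 mol.
Mass of H2O = 1.71599 × 18.016 = 30.9152 g.

30.915 g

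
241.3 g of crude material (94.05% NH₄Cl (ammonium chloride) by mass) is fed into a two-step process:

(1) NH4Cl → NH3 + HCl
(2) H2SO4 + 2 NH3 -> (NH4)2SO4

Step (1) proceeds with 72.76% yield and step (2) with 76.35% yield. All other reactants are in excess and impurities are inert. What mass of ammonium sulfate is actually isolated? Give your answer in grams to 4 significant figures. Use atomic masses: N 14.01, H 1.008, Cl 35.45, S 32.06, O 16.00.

155.7 g

Pure NH4Cl = 241.3 × 0.9405 = 226.94 g.
M(NH4Cl) = 14.01 + 4(1.008) + 35.45 = 53.492 g/mol.
M((NH4)2SO4) = 2(14.01) + 8(1.008) + 32.06 + 4(16.00) = 132.144 g/mol.
n(NH4Cl) = 226.94 / 53.492 = 4.2426 mol.
Step 1 (NH4Cl:NH3 = 1:1): theoretical n(NH3) = 4.2426 mol; at 72.76% yield, n(NH3) = 3.0869 mol.
Step 2 (NH3:(NH4)2SO4 = 2:1): theoretical n((NH4)2SO4) = 1.5434 mol, so theoretical mass = 1.5434 × 132.144 = 203.96 g.
At 76.35% yield, actual mass of (NH4)2SO4 = 203.96 × 0.7635 = 155.72 g.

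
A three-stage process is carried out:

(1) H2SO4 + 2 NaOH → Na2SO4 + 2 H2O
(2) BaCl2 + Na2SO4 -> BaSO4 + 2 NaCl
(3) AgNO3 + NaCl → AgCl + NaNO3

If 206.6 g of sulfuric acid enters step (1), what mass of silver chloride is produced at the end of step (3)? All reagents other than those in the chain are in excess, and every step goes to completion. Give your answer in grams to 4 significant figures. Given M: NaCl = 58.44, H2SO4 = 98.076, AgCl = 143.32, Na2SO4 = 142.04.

n(H2SO4) = 206.6 / 98.076 = 2.1065 mol.
Reaction (1): H2SO4→Na2SO4 ratio 1:1 ⇒ n(Na2SO4) = 2.1065 mol.
Reaction (2): Na2SO4→NaCl ratio 1:2 ⇒ n(NaCl) = 4.2131 mol.
Reaction (3): NaCl→AgCl ratio 1:1 ⇒ n(AgCl) = 4.2131 mol.
Mass of AgCl = 4.2131 × 143.32 = 603.82 g.

603.8 g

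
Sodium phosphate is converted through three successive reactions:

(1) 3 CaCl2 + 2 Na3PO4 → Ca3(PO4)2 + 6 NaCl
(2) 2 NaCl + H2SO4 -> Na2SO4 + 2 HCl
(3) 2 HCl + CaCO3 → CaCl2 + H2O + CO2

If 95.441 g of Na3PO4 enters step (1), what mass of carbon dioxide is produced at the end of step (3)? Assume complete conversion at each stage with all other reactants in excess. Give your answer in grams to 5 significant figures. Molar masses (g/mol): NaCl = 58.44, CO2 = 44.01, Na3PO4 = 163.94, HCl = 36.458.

38.432 g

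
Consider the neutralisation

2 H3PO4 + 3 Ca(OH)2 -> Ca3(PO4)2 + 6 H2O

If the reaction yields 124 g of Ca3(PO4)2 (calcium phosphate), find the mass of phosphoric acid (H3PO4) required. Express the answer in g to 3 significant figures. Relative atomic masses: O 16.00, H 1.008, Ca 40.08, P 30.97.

M(Ca3(PO4)2) = 3(40.08) + 2(30.97) + 8(16.00) = 310.18 g/mol.
M(H3PO4) = 3(1.008) + 30.97 + 4(16.00) = 97.994 g/mol.
n(Ca3(PO4)2) = 124.0 g / 310.18 g/mol = 0.3998 mol.
From the equation the Ca3(PO4)2:H3PO4 mole ratio is 1:2, so n(H3PO4) = 0.3998 × 2/1 = 0.7995 mol.
Mass of H3PO4 = 0.7995 mol × 97.994 g/mol = 78.35 g.

78.3 g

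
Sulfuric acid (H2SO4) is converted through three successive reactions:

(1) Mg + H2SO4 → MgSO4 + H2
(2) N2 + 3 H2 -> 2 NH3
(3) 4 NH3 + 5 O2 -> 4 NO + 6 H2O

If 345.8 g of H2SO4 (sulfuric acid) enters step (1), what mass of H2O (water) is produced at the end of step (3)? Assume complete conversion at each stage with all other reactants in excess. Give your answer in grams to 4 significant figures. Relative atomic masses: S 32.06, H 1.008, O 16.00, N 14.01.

M(H2SO4) = 2(1.008) + 32.06 + 4(16.00) = 98.076 g/mol.
M(H2O) = 2(1.008) + 16.00 = 18.016 g/mol.
n(H2SO4) = 345.8 / 98.076 = 3.5258 mol.
Reaction (1): H2SO4→H2 ratio 1:1 ⇒ n(H2) = 3.5258 mol.
Reaction (2): H2→NH3 ratio 3:2 ⇒ n(NH3) = 2.3506 mol.
Reaction (3): NH3→H2O ratio 4:6 ⇒ n(H2O) = 3.5258 mol.
Mass of H2O = 3.5258 × 18.016 = 63.521 g.

63.52 g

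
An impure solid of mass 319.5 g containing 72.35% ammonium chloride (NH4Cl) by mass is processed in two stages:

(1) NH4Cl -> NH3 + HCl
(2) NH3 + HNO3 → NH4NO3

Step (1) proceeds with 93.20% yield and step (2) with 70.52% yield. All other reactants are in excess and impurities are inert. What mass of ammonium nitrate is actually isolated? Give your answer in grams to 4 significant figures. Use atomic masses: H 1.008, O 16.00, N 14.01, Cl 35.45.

Pure NH4Cl = 319.5 × 0.7235 = 231.16 g.
M(NH4Cl) = 14.01 + 4(1.008) + 35.45 = 53.492 g/mol.
M(NH4NO3) = 2(14.01) + 4(1.008) + 3(16.00) = 80.052 g/mol.
n(NH4Cl) = 231.16 / 53.492 = 4.3214 mol.
Step 1 (NH4Cl:NH3 = 1:1): theoretical n(NH3) = 4.3214 mol; at 93.20% yield, n(NH3) = 4.0275 mol.
Step 2 (NH3:NH4NO3 = 1:1): theoretical n(NH4NO3) = 4.0275 mol, so theoretical mass = 4.0275 × 80.052 = 322.41 g.
At 70.52% yield, actual mass of NH4NO3 = 322.41 × 0.7052 = 227.36 g.

227.4 g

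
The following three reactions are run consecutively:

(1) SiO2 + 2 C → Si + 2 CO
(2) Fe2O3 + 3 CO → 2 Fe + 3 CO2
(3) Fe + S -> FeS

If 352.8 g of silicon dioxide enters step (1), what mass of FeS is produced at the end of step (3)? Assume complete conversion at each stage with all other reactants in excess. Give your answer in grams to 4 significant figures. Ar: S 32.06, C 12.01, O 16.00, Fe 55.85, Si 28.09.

688.2 g

M(SiO2) = 28.09 + 2(16.00) = 60.09 g/mol.
M(FeS) = 55.85 + 32.06 = 87.91 g/mol.
n(SiO2) = 352.8 / 60.09 = 5.8712 mol.
Reaction (1): SiO2→CO ratio 1:2 ⇒ n(CO) = 11.742 mol.
Reaction (2): CO→Fe ratio 3:2 ⇒ n(Fe) = 7.8283 mol.
Reaction (3): Fe→FeS ratio 1:1 ⇒ n(FeS) = 7.8283 mol.
Mass of FeS = 7.8283 × 87.91 = 688.18 g.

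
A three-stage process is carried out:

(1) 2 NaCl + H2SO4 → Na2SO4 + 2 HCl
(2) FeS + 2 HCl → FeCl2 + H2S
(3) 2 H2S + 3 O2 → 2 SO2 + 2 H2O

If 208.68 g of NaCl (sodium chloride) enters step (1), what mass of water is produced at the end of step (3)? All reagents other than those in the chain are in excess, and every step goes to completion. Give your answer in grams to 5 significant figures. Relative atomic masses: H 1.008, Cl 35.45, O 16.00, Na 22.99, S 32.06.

M(NaCl) = 22.99 + 35.45 = 58.44 g/mol.
M(H2O) = 2(1.008) + 16.00 = 18.016 g/mol.
n(NaCl) = 208.68 / 58.44 = 3.57084 mol.
Reaction (1): NaCl→HCl ratio 2:2 ⇒ n(HCl) = 3.57084 mol.
Reaction (2): HCl→H2S ratio 2:1 ⇒ n(H2S) = 1.78542 mol.
Reaction (3): H2S→H2O ratio 2:2 ⇒ n(H2O) = 1.78542 mol.
Mass of H2O = 1.78542 × 18.016 = 32.1661 g.

32.166 g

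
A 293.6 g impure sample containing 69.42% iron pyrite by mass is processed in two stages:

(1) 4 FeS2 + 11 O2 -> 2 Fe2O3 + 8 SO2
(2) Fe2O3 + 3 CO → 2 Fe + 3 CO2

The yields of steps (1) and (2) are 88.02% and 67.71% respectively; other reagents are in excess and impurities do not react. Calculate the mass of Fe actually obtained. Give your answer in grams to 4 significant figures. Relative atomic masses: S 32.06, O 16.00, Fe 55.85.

Pure FeS2 = 293.6 × 0.6942 = 203.82 g.
M(FeS2) = 55.85 + 2(32.06) = 119.97 g/mol.
M(Fe) = 55.85 g/mol.
n(FeS2) = 203.82 / 119.97 = 1.6989 mol.
Step 1 (FeS2:Fe2O3 = 4:2): theoretical n(Fe2O3) = 0.84945 mol; at 88.02% yield, n(Fe2O3) = 0.74769 mol.
Step 2 (Fe2O3:Fe = 1:2): theoretical n(Fe) = 1.4954 mol, so theoretical mass = 1.4954 × 55.85 = 83.517 g.
At 67.71% yield, actual mass of Fe = 83.517 × 0.6771 = 56.549 g.

56.55 g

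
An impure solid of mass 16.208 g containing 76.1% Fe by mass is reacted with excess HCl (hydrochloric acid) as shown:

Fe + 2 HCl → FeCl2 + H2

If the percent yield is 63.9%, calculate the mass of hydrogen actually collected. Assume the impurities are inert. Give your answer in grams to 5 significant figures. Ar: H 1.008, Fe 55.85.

Pure Fe available = 16.208 g × 0.761 = 12.3343 g.
M(Fe) = 55.85 g/mol.
M(H2) = 2(1.008) = 2.016 g/mol.
n(Fe) = 12.3343 g / 55.85 g/mol = 0.220847 mol.
From the equation the Fe:H2 mole ratio is 1:1, so n(H2) = 0.220847 × 1/1 = 0.220847 mol.
Mass of H2 = 0.220847 mol × 2.016 g/mol = 0.445227 g.
Actual mass collected = 0.445227 g × 0.639 = 0.284500 g.

0.28450 g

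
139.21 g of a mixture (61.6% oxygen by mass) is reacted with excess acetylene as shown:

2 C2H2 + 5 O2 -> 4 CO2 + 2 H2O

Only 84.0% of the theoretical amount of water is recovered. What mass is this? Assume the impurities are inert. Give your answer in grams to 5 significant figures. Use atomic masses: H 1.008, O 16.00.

16.222 g

Pure O2 available = 139.21 g × 0.616 = 85.7534 g.
M(O2) = 2(16.00) = 32.00 g/mol.
M(H2O) = 2(1.008) + 16.00 = 18.016 g/mol.
n(O2) = 85.7534 g / 32.00 g/mol = 2.67979 mol.
From the equation the O2:H2O mole ratio is 5:2, so n(H2O) = 2.67979 × 2/5 = 1.07192 mol.
Mass of H2O = 1.07192 mol × 18.016 g/mol = 19.3117 g.
Actual mass collected = 19.3117 g × 0.840 = 16.2218 g.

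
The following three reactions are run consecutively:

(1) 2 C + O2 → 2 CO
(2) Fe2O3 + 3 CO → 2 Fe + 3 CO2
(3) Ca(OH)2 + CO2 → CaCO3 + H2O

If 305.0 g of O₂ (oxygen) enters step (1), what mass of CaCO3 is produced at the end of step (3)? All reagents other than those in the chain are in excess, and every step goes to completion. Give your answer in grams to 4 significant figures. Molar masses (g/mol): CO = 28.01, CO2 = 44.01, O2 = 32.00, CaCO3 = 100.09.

n(O2) = 305.0 / 32.00 = 9.5312 mol.
Reaction (1): O2→CO ratio 1:2 ⇒ n(CO) = 19.062 mol.
Reaction (2): CO→CO2 ratio 3:3 ⇒ n(CO2) = 19.062 mol.
Reaction (3): CO2→CaCO3 ratio 1:1 ⇒ n(CaCO3) = 19.062 mol.
Mass of CaCO3 = 19.062 × 100.09 = 1908.0 g.

1908 g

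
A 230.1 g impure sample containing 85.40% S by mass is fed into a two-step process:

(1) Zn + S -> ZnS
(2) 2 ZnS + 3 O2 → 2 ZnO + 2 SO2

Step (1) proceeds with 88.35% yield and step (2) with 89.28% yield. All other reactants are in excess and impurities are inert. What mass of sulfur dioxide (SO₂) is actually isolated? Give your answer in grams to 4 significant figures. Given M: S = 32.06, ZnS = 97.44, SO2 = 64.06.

309.7 g

Pure S = 230.1 × 0.8540 = 196.51 g.
n(S) = 196.51 / 32.06 = 6.1293 mol.
Step 1 (S:ZnS = 1:1): theoretical n(ZnS) = 6.1293 mol; at 88.35% yield, n(ZnS) = 5.4152 mol.
Step 2 (ZnS:SO2 = 2:2): theoretical n(SO2) = 5.4152 mol, so theoretical mass = 5.4152 × 64.06 = 346.90 g.
At 89.28% yield, actual mass of SO2 = 346.90 × 0.8928 = 309.71 g.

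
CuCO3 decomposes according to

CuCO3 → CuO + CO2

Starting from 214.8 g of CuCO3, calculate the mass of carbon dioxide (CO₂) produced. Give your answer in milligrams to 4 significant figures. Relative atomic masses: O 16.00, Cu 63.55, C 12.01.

76510 mg

M(CuCO3) = 63.55 + 12.01 + 3(16.00) = 123.56 g/mol.
M(CO2) = 12.01 + 2(16.00) = 44.01 g/mol.
n(CuCO3) = 214.80 g / 123.56 g/mol = 1.7384 mol.
From the equation the CuCO3:CO2 mole ratio is 1:1, so n(CO2) = 1.7384 × 1/1 = 1.7384 mol.
Mass of CO2 = 1.7384 mol × 44.01 g/mol = 76.508 g.
Converting to mg: 76.508 g = 76510 mg.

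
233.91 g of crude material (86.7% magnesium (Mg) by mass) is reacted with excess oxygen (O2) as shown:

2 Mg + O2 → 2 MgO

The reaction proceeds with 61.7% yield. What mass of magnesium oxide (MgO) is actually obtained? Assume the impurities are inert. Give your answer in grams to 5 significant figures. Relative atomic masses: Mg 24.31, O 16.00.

207.48 g

Pure Mg available = 233.91 g × 0.867 = 202.800 g.
M(Mg) = 24.31 g/mol.
M(MgO) = 24.31 + 16.00 = 40.31 g/mol.
n(Mg) = 202.800 g / 24.31 g/mol = 8.34224 mol.
From the equation the Mg:MgO mole ratio is 2:2, so n(MgO) = 8.34224 × 2/2 = 8.34224 mol.
Mass of MgO = 8.34224 mol × 40.31 g/mol = 336.276 g.
Actual mass collected = 336.276 g × 0.617 = 207.482 g.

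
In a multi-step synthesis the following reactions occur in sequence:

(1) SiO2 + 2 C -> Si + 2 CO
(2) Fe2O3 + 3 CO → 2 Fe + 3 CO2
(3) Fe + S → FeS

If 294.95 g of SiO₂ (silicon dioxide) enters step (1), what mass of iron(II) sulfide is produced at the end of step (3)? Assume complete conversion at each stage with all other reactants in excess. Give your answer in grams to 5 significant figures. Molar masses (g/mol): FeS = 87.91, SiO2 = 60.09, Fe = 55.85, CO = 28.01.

n(SiO2) = 294.95 / 60.09 = 4.90847 mol.
Reaction (1): SiO2→CO ratio 1:2 ⇒ n(CO) = 9.81694 mol.
Reaction (2): CO→Fe ratio 3:2 ⇒ n(Fe) = 6.54463 mol.
Reaction (3): Fe→FeS ratio 1:1 ⇒ n(FeS) = 6.54463 mol.
Mass of FeS = 6.54463 × 87.91 = 575.338 g.

575.34 g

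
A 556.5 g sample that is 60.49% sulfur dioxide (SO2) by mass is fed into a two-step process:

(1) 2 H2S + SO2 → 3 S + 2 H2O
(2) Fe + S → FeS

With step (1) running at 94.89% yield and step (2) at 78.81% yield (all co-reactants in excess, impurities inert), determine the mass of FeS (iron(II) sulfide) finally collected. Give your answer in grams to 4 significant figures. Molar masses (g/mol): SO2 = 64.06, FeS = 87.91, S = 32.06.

1036 g

Pure SO2 = 556.5 × 0.6049 = 336.63 g.
n(SO2) = 336.63 / 64.06 = 5.2549 mol.
Step 1 (SO2:S = 1:3): theoretical n(S) = 15.765 mol; at 94.89% yield, n(S) = 14.959 mol.
Step 2 (S:FeS = 1:1): theoretical n(FeS) = 14.959 mol, so theoretical mass = 14.959 × 87.91 = 1315.0 g.
At 78.81% yield, actual mass of FeS = 1315.0 × 0.7881 = 1036.4 g.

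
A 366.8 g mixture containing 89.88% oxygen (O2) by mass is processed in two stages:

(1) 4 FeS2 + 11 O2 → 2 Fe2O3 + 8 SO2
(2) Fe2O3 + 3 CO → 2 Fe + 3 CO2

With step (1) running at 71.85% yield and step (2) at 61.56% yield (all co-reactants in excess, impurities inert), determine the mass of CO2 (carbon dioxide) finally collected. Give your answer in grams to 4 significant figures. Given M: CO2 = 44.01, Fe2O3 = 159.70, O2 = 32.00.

Pure O2 = 366.8 × 0.8988 = 329.68 g.
n(O2) = 329.68 / 32.00 = 10.302 mol.
Step 1 (O2:Fe2O3 = 11:2): theoretical n(Fe2O3) = 1.8732 mol; at 71.85% yield, n(Fe2O3) = 1.3459 mol.
Step 2 (Fe2O3:CO2 = 1:3): theoretical n(CO2) = 4.0376 mol, so theoretical mass = 4.0376 × 44.01 = 177.70 g.
At 61.56% yield, actual mass of CO2 = 177.70 × 0.6156 = 109.39 g.

109.4 g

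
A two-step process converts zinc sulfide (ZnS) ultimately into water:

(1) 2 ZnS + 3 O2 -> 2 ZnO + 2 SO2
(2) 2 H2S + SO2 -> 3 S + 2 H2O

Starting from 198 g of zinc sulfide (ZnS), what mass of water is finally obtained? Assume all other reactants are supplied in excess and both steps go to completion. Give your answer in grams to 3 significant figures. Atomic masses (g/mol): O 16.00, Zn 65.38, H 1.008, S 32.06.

73.2 g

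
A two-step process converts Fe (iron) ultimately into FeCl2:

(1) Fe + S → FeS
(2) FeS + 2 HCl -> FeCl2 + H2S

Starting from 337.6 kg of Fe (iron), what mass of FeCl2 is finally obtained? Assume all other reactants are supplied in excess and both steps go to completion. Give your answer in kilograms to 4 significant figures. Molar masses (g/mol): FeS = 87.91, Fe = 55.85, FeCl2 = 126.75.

766.2 kg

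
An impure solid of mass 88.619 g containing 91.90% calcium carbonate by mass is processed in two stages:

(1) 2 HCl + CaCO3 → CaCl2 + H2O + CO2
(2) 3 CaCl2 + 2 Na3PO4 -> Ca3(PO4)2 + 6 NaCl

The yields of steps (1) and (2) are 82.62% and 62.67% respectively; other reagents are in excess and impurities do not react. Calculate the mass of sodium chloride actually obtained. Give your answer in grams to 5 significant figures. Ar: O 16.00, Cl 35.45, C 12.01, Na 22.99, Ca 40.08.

Pure CaCO3 = 88.619 × 0.9190 = 81.4409 g.
M(CaCO3) = 40.08 + 12.01 + 3(16.00) = 100.09 g/mol.
M(NaCl) = 22.99 + 35.45 = 58.44 g/mol.
n(CaCO3) = 81.4409 / 100.09 = 0.813676 mol.
Step 1 (CaCO3:CaCl2 = 1:1): theoretical n(CaCl2) = 0.813676 mol; at 82.62% yield, n(CaCl2) = 0.672259 mol.
Step 2 (CaCl2:NaCl = 3:6): theoretical n(NaCl) = 1.34452 mol, so theoretical mass = 1.34452 × 58.44 = 78.5737 g.
At 62.67% yield, actual mass of NaCl = 78.5737 × 0.6267 = 49.2421 g.

49.242 g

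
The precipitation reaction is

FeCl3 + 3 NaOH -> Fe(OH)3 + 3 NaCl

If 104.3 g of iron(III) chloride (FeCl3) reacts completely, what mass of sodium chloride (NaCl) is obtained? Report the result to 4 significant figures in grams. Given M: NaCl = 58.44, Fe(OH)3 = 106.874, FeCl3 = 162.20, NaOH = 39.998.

112.7 g

n(FeCl3) = 104.30 g / 162.20 g/mol = 0.64303 mol.
From the equation the FeCl3:NaCl mole ratio is 1:3, so n(NaCl) = 0.64303 × 3/1 = 1.9291 mol.
Mass of NaCl = 1.9291 mol × 58.44 g/mol = 112.74 g.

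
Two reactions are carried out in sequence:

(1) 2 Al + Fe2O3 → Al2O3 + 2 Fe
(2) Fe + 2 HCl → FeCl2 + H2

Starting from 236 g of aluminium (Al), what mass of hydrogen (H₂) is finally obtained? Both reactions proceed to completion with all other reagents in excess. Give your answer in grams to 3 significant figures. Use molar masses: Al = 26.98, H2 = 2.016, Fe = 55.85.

17.6 g

n(Al) = 236.0 / 26.98 = 8.747 mol.
Step 1 gives a 2:2 ratio of Al to Fe, so n(Fe) = 8.747 mol.
In step 2 the Fe:H2 ratio is 1:1, so n(H2) = 8.747 mol.
Mass of H2 = 8.747 × 2.016 = 17.63 g.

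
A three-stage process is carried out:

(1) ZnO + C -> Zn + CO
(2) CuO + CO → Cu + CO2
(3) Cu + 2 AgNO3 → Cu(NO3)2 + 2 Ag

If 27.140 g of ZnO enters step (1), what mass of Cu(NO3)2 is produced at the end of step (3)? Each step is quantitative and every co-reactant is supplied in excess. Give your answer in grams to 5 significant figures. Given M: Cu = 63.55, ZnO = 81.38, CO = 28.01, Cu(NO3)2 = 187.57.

62.554 g

n(ZnO) = 27.140 / 81.38 = 0.333497 mol.
Reaction (1): ZnO→CO ratio 1:1 ⇒ n(CO) = 0.333497 mol.
Reaction (2): CO→Cu ratio 1:1 ⇒ n(Cu) = 0.333497 mol.
Reaction (3): Cu→Cu(NO3)2 ratio 1:1 ⇒ n(Cu(NO3)2) = 0.333497 mol.
Mass of Cu(NO3)2 = 0.333497 × 187.57 = 62.5541 g.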